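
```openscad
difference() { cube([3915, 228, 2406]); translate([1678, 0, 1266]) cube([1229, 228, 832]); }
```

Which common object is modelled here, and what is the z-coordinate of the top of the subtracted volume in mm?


A wall with a window opening. The window head height is 2098 mm.

A wall with a rectangular opening subtracted — a window. Sill at z = 1266, opening 832 mm tall, so the head is at 1266 + 832 = 2098 mm.


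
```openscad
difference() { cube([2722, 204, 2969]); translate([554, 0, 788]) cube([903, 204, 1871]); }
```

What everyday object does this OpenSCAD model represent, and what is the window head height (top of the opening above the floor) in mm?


A wall with a window opening. The window head height is 2659 mm.

A wall with a rectangular opening subtracted — a window. Sill at z = 788, opening 1871 mm tall, so the head is at 788 + 1871 = 2659 mm.


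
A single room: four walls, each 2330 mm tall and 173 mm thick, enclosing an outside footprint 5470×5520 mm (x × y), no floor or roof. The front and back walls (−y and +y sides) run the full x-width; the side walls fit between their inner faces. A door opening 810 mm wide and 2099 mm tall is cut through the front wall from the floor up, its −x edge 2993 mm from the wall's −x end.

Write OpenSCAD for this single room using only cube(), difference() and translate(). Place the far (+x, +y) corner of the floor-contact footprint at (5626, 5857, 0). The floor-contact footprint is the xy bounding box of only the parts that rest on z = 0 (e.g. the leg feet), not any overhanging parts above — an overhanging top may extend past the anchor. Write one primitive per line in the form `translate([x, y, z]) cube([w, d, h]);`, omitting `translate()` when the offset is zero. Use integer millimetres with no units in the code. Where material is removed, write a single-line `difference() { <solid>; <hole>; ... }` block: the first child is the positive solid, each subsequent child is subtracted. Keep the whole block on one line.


difference() { translate([156, 337, 0]) cube([5470, 173, 2330]); translate([3149, 337, 0]) cube([810, 173, 2099]); }
translate([156, 5684, 0]) cube([5470, 173, 2330]);
translate([156, 510, 0]) cube([173, 5174, 2330]);
translate([5453, 510, 0]) cube([173, 5174, 2330]);


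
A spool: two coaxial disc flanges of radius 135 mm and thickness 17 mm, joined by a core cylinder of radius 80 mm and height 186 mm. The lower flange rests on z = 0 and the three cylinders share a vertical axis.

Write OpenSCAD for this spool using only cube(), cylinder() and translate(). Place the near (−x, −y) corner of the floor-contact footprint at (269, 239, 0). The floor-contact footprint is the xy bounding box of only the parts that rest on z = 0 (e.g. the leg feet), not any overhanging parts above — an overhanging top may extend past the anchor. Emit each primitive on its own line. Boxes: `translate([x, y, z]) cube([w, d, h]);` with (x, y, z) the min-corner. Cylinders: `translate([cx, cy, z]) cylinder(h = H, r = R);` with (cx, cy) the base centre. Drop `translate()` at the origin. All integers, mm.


translate([404, 374, 0]) cylinder(h = 17, r = 135);
translate([404, 374, 17]) cylinder(h = 186, r = 80);
translate([404, 374, 203]) cylinder(h = 17, r = 135);


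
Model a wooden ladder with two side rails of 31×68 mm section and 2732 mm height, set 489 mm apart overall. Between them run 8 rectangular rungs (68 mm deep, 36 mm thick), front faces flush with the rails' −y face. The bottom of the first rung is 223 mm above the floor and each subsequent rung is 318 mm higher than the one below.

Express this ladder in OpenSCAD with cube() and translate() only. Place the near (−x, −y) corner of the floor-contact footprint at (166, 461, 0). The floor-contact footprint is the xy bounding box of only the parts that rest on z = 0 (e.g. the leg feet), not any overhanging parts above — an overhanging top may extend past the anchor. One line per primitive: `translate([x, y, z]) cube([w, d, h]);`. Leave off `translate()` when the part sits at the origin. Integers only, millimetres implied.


translate([166, 461, 0]) cube([31, 68, 2732]);
translate([624, 461, 0]) cube([31, 68, 2732]);
translate([197, 461, 223]) cube([427, 68, 36]);
translate([197, 461, 541]) cube([427, 68, 36]);
translate([197, 461, 859]) cube([427, 68, 36]);
translate([197, 461, 1177]) cube([427, 68, 36]);
translate([197, 461, 1495]) cube([427, 68, 36]);
translate([197, 461, 1813]) cube([427, 68, 36]);
translate([197, 461, 2131]) cube([427, 68, 36]);
translate([197, 461, 2449]) cube([427, 68, 36]);


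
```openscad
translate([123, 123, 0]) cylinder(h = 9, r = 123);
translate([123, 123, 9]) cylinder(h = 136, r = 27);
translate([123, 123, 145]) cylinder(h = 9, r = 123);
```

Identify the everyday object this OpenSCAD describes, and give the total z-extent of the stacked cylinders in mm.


A spool. The overall height is 154 mm.

Three coaxial cylinders, large–small–large — a spool. Two 9 mm flanges and a 136 mm core give 9 + 136 + 9 = 154 mm.


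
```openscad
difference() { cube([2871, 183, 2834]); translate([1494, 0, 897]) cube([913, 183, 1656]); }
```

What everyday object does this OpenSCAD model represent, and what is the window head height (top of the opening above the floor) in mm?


A wall with a window opening. The window head height is 2553 mm.

A wall with a rectangular opening subtracted — a window. Sill at z = 897, opening 1656 mm tall, so the head is at 897 + 1656 = 2553 mm.


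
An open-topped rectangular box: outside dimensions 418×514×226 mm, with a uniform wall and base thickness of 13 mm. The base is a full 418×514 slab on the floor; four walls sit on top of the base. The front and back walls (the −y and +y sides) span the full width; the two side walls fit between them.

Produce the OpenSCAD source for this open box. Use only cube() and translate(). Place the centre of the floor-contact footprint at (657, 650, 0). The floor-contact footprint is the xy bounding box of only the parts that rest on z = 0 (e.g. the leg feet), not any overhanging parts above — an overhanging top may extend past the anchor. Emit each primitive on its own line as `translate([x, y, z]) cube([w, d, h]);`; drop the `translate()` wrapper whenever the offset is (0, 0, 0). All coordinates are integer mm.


translate([448, 393, 0]) cube([418, 514, 13]);
translate([448, 393, 13]) cube([418, 13, 213]);
translate([448, 894, 13]) cube([418, 13, 213]);
translate([448, 406, 13]) cube([13, 488, 213]);
translate([853, 406, 13]) cube([13, 488, 213]);


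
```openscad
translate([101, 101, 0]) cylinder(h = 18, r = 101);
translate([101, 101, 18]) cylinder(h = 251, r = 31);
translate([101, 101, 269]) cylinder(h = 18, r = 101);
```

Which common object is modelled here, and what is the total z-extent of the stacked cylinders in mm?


A spool. The overall height is 287 mm.

Three coaxial cylinders, large–small–large — a spool. Two 18 mm flanges and a 251 mm core give 18 + 251 + 18 = 287 mm.


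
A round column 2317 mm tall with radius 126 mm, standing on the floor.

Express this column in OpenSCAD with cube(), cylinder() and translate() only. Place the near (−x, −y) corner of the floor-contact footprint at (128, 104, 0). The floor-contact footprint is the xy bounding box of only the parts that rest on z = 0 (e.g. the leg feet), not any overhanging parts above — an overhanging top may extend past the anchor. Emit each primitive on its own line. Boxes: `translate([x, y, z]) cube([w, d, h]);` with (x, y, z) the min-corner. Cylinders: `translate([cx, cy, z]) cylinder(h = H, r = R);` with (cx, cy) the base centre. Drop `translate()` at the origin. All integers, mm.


translate([254, 230, 0]) cylinder(h = 2317, r = 126);


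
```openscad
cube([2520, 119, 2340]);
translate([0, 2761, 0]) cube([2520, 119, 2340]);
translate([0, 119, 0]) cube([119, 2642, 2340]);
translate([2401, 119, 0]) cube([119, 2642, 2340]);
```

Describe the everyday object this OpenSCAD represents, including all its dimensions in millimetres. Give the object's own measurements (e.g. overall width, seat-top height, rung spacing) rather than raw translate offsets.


The wall frame of a small rectangular building: four walls, each 2340 mm tall and 119 mm thick, enclosing a footprint 2520 mm (x) by 2880 mm (y) outside-to-outside, with no floor or roof. The front and back walls (the −y and +y sides) span the full width; the two side walls fit between them.


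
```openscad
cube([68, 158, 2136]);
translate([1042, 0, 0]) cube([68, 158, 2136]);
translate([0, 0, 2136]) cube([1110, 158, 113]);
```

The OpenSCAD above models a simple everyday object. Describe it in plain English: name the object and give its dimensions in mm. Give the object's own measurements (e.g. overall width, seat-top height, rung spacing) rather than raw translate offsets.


A door frame. The clear opening is 974 mm wide and 2136 mm high. Two 68 mm wide jambs, 158 mm deep, stand either side of the opening from the floor to the top of the opening. A 113 mm thick head sits across the top of both jambs, spanning the full outside width of the frame.


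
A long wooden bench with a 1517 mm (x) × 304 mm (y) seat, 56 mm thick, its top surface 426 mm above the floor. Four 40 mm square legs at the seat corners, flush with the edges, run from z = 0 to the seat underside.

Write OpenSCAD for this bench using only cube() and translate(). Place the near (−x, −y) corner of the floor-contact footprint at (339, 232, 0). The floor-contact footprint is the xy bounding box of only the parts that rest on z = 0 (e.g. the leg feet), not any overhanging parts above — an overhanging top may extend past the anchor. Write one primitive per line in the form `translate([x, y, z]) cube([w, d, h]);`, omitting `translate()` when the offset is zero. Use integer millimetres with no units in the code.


// leg_h = 426 − 56 = 370
translate([339, 232, 370]) cube([1517, 304, 56]);
translate([339, 232, 0]) cube([40, 40, 370]);
translate([339, 496, 0]) cube([40, 40, 370]);
translate([1816, 232, 0]) cube([40, 40, 370]);
translate([1816, 496, 0]) cube([40, 40, 370]);


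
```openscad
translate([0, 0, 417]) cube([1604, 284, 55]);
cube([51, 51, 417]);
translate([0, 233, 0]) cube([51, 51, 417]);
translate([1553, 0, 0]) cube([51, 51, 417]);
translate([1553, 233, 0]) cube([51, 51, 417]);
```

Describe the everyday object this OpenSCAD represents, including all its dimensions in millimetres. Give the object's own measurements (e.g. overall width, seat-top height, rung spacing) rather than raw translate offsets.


A long wooden bench with a 1604 mm (x) × 284 mm (y) seat, 55 mm thick, its top surface 472 mm above the floor. Four 51 mm square legs at the seat corners, flush with the edges, run from z = 0 to the seat underside.


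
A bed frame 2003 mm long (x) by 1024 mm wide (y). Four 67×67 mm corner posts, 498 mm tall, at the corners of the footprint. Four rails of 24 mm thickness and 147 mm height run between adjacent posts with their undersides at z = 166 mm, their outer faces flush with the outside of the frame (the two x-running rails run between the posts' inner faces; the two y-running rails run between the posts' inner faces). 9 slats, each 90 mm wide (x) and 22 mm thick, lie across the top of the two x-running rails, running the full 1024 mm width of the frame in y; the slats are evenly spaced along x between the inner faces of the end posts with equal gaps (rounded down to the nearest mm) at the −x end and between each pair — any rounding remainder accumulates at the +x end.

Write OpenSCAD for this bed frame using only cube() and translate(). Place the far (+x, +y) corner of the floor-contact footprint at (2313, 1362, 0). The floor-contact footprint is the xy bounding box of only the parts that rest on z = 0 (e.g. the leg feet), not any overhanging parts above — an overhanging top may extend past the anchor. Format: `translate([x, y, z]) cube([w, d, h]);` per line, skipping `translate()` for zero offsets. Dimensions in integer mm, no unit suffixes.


translate([310, 338, 0]) cube([67, 67, 498]);
translate([310, 1295, 0]) cube([67, 67, 498]);
translate([2246, 338, 0]) cube([67, 67, 498]);
translate([2246, 1295, 0]) cube([67, 67, 498]);
translate([377, 338, 166]) cube([1869, 24, 147]);
translate([377, 1338, 166]) cube([1869, 24, 147]);
translate([310, 405, 166]) cube([24, 890, 147]);
translate([2289, 405, 166]) cube([24, 890, 147]);
translate([482, 338, 313]) cube([90, 1024, 22]);
translate([677, 338, 313]) cube([90, 1024, 22]);
translate([872, 338, 313]) cube([90, 1024, 22]);
translate([1067, 338, 313]) cube([90, 1024, 22]);
translate([1262, 338, 313]) cube([90, 1024, 22]);
translate([1457, 338, 313]) cube([90, 1024, 22]);
translate([1652, 338, 313]) cube([90, 1024, 22]);
translate([1847, 338, 313]) cube([90, 1024, 22]);
translate([2042, 338, 313]) cube([90, 1024, 22]);


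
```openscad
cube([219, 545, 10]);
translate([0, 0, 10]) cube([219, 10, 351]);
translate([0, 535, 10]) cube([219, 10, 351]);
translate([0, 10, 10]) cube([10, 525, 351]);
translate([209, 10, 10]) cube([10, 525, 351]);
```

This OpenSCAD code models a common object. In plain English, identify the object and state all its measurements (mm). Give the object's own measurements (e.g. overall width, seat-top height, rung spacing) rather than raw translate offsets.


An open-topped rectangular box: outside dimensions 219×545×361 mm, with a uniform wall and base thickness of 10 mm. The base is a full 219×545 slab on the floor; four walls sit on top of the base. The front and back walls (the −y and +y sides) span the full width; the two side walls fit between them.


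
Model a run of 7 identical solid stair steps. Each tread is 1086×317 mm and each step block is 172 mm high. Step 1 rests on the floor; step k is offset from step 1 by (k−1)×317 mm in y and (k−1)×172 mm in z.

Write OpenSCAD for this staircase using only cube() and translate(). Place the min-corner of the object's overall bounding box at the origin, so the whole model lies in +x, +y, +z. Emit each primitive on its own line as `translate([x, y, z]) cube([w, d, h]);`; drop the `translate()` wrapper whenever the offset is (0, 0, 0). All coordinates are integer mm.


cube([1086, 317, 172]);
translate([0, 317, 172]) cube([1086, 317, 172]);
translate([0, 634, 344]) cube([1086, 317, 172]);
translate([0, 951, 516]) cube([1086, 317, 172]);
translate([0, 1268, 688]) cube([1086, 317, 172]);
translate([0, 1585, 860]) cube([1086, 317, 172]);
translate([0, 1902, 1032]) cube([1086, 317, 172]);


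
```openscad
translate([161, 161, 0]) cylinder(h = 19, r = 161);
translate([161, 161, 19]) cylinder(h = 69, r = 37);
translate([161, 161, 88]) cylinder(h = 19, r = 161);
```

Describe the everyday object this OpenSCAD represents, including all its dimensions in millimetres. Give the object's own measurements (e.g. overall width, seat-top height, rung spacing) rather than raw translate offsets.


A spool: two coaxial disc flanges of radius 161 mm and thickness 19 mm, joined by a core cylinder of radius 37 mm and height 69 mm. The lower flange rests on z = 0 and the three cylinders share a vertical axis.


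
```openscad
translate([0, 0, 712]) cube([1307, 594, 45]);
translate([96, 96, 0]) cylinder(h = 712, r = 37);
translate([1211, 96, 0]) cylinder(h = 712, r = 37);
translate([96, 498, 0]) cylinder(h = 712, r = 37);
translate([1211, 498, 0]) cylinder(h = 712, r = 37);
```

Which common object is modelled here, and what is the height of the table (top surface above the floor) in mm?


A table. The table height is 757 mm.

A 1307×594×45 slab sits at z = 712 on four Ø74 mm round legs — a table. The top surface is at 712 + 45 = 757 mm.


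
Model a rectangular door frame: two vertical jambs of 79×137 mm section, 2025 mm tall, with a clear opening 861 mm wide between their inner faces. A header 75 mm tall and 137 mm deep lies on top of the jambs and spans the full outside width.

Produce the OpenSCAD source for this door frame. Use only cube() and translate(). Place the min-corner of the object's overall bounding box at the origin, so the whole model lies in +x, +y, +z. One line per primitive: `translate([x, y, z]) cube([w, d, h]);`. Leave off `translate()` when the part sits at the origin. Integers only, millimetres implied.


cube([79, 137, 2025]);
translate([940, 0, 0]) cube([79, 137, 2025]);
translate([0, 0, 2025]) cube([1019, 137, 75]);


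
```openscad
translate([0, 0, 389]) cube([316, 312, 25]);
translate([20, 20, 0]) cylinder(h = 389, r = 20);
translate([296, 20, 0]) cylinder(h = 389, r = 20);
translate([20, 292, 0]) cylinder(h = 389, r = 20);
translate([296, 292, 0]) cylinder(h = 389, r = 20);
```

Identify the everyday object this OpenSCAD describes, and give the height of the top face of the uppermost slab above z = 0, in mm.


A stool. The seat height is 414 mm.

A 316×312×25 slab at z = 389 on four corner cylinders — a stool. The seat top is 389 + 25 = 414 mm.


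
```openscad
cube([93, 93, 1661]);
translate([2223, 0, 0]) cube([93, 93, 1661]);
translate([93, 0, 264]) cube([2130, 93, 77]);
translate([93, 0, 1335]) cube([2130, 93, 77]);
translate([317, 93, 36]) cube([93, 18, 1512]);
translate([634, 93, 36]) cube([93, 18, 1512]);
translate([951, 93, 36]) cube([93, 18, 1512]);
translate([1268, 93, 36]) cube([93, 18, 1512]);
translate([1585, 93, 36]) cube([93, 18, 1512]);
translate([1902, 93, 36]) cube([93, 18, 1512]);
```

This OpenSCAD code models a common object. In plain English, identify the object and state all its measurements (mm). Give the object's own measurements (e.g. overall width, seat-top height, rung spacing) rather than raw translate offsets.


A fence section. Two 93×93 mm posts, 1661 mm tall, stand on the floor with a clear span of 2130 mm between their inner faces. Two horizontal rails of 93×77 mm section span the gap between the posts with their undersides at z = 264 mm and z = 1335 mm, flush with the posts' −y face. 6 pickets, each 93 mm wide, 18 mm thick and 1512 mm tall, are fixed to the +y face of the rails with their bottoms at z = 36 mm, spaced across the span with a 224 mm gap after the −x post and between neighbouring pickets, with 228 mm left before the +x post.


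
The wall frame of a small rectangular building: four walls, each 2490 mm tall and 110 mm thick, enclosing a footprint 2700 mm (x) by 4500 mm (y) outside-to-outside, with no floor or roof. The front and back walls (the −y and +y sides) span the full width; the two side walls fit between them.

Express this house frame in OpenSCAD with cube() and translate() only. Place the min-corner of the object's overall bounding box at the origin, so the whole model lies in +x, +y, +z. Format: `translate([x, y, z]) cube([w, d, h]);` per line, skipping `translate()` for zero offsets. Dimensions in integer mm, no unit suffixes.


cube([2700, 110, 2490]);
translate([0, 4390, 0]) cube([2700, 110, 2490]);
translate([0, 110, 0]) cube([110, 4280, 2490]);
translate([2590, 110, 0]) cube([110, 4280, 2490]);


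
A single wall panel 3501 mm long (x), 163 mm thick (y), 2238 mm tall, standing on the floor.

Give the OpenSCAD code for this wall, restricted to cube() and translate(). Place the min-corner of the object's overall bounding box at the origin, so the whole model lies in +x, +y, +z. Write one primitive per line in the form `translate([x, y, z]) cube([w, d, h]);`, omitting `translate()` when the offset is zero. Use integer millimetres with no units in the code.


cube([3501, 163, 2238]);


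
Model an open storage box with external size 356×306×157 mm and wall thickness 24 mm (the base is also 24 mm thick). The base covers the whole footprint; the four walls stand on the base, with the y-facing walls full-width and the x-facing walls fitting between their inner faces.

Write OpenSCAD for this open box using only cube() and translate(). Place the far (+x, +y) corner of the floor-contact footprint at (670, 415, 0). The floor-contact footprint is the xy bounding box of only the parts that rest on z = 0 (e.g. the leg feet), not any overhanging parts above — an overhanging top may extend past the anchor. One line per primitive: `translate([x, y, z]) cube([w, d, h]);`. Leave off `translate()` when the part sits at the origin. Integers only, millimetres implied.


translate([314, 109, 0]) cube([356, 306, 24]);
translate([314, 109, 24]) cube([356, 24, 133]);
translate([314, 391, 24]) cube([356, 24, 133]);
translate([314, 133, 24]) cube([24, 258, 133]);
translate([646, 133, 24]) cube([24, 258, 133]);


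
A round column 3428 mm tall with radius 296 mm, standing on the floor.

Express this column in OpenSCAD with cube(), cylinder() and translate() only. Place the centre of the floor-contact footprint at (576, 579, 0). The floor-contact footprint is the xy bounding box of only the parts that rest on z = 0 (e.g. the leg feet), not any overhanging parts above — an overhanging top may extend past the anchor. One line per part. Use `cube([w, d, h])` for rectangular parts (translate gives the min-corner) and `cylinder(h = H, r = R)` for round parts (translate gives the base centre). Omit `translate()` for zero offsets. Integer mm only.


translate([576, 579, 0]) cylinder(h = 3428, r = 296);


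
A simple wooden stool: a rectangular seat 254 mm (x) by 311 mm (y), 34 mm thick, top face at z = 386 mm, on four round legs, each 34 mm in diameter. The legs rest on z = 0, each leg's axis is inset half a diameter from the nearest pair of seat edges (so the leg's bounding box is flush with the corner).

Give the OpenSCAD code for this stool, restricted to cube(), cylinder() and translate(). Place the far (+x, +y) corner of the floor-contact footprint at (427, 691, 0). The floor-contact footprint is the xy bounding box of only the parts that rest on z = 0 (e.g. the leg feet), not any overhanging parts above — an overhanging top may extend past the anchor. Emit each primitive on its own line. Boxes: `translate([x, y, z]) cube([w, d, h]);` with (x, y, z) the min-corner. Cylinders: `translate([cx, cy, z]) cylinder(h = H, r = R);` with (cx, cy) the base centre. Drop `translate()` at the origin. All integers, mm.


// leg_h = 386 - 34 = 352
translate([173, 380, 352]) cube([254, 311, 34]);
translate([190, 397, 0]) cylinder(h = 352, r = 17);
translate([410, 397, 0]) cylinder(h = 352, r = 17);
translate([190, 674, 0]) cylinder(h = 352, r = 17);
translate([410, 674, 0]) cylinder(h = 352, r = 17);


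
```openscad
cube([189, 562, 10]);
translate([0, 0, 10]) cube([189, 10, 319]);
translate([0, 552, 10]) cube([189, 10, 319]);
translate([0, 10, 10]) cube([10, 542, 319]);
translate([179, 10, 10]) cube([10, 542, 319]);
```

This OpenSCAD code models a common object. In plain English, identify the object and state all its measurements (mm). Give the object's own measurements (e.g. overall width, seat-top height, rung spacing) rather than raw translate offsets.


An open-topped rectangular box: outside dimensions 189×562×329 mm, with a uniform wall and base thickness of 10 mm. The base is a full 189×562 slab on the floor; four walls sit on top of the base. The front and back walls (the −y and +y sides) span the full width; the two side walls fit between them.


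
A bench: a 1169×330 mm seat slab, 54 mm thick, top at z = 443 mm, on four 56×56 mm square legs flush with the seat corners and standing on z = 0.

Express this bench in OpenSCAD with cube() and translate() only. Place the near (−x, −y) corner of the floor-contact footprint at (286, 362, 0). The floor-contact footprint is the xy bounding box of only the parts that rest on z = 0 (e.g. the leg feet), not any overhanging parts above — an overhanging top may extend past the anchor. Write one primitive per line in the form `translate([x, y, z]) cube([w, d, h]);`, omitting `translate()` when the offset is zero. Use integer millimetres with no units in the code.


translate([286, 362, 389]) cube([1169, 330, 54]);
translate([286, 362, 0]) cube([56, 56, 389]);
translate([286, 636, 0]) cube([56, 56, 389]);
translate([1399, 362, 0]) cube([56, 56, 389]);
translate([1399, 636, 0]) cube([56, 56, 389]);


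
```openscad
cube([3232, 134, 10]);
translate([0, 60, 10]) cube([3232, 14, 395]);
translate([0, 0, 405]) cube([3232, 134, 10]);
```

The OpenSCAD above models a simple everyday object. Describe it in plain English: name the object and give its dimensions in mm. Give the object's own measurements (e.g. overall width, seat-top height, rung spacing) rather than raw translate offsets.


An I-beam lying along x, 3232 mm long. Overall section height 415 mm. Two flanges 134 mm wide (y) and 10 mm thick, one on the floor and one at the top; a web 14 mm thick runs between them, centred on the flange width.


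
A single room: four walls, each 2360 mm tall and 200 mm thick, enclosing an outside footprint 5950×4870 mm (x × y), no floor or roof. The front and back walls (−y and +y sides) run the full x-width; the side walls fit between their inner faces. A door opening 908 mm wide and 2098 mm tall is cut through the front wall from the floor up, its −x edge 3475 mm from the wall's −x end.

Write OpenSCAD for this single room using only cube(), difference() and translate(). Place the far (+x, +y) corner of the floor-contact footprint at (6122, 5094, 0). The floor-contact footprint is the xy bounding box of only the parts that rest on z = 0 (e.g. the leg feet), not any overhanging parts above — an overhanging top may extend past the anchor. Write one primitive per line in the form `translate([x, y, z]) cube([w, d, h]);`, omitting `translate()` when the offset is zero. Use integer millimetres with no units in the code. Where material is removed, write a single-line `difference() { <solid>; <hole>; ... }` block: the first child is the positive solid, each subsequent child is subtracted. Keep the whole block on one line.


difference() { translate([172, 224, 0]) cube([5950, 200, 2360]); translate([3647, 224, 0]) cube([908, 200, 2098]); }
translate([172, 4894, 0]) cube([5950, 200, 2360]);
translate([172, 424, 0]) cube([200, 4470, 2360]);
translate([5922, 424, 0]) cube([200, 4470, 2360]);


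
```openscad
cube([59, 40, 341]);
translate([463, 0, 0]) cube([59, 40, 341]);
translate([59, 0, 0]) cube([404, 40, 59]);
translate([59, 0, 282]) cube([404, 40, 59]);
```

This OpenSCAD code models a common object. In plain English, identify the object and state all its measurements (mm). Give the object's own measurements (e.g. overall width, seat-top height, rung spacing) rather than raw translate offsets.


A rectangular picture frame lying in the x–z plane (depth along y). The opening is 404 mm wide (x) by 223 mm tall (z), surrounded by a border 59 mm wide on all four sides. The frame is 40 mm deep and is made of two full-height vertical stiles with two horizontal rails fitted between them.


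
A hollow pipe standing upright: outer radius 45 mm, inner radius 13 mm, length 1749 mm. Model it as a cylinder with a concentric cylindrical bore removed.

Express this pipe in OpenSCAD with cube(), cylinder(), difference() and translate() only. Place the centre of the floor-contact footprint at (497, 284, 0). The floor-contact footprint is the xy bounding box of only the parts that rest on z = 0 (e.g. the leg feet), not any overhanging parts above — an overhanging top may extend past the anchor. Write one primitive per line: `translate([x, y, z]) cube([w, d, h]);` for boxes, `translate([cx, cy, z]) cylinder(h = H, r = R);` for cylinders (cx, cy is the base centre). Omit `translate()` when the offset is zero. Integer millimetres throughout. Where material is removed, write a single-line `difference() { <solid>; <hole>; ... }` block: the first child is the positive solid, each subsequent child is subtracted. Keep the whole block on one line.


difference() { translate([497, 284, 0]) cylinder(h = 1749, r = 45); translate([497, 284, 0]) cylinder(h = 1749, r = 13); }


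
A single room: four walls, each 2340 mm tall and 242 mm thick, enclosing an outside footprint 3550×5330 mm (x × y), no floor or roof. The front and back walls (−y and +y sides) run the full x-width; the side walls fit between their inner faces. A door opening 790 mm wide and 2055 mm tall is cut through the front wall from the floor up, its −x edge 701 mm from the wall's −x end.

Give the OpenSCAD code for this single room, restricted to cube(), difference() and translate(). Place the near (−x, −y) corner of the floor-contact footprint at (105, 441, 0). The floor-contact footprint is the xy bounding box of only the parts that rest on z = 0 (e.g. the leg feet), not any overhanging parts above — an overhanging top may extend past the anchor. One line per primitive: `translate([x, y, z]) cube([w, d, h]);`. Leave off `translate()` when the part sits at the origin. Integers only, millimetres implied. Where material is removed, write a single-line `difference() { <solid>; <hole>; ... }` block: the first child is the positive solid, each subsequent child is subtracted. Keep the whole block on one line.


difference() { translate([105, 441, 0]) cube([3550, 242, 2340]); translate([806, 441, 0]) cube([790, 242, 2055]); }
translate([105, 5529, 0]) cube([3550, 242, 2340]);
translate([105, 683, 0]) cube([242, 4846, 2340]);
translate([3413, 683, 0]) cube([242, 4846, 2340]);


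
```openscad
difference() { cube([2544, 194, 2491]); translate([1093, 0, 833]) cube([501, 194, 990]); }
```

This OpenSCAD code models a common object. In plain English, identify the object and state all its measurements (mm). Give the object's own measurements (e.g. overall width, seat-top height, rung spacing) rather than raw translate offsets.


A wall 2544 mm long (x), 194 mm thick (y), 2491 mm tall, with a rectangular window opening cut through it. The opening is 501 mm wide and 990 mm tall; its sill is at z = 833 mm and its near (−x) edge is 1093 mm from the wall's −x end. The opening passes through the full wall thickness.


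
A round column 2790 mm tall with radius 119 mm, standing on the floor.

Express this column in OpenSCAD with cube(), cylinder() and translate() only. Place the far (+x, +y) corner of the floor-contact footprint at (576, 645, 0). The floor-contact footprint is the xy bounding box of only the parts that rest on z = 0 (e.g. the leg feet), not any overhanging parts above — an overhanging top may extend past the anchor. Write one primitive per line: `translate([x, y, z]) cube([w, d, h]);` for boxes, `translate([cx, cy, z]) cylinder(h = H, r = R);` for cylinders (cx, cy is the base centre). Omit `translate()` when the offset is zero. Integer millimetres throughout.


translate([457, 526, 0]) cylinder(h = 2790, r = 119);


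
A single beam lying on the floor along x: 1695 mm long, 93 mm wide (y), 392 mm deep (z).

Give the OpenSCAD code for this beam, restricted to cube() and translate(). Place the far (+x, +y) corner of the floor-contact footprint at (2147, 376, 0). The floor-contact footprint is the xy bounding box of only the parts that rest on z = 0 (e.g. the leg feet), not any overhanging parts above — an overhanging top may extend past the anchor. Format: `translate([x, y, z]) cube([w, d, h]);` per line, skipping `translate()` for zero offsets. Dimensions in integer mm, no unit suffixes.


translate([452, 283, 0]) cube([1695, 93, 392]);


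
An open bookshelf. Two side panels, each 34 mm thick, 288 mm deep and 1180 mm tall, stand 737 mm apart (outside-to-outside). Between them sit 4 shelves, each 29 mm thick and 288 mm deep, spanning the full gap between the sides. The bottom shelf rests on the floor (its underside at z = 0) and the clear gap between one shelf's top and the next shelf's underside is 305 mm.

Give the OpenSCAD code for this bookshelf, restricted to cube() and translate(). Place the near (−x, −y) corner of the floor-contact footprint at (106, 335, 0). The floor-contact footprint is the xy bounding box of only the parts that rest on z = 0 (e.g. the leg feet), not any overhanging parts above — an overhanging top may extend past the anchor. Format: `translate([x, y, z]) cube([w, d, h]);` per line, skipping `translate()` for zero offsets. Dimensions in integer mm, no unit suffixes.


translate([106, 335, 0]) cube([34, 288, 1180]);
translate([809, 335, 0]) cube([34, 288, 1180]);
translate([140, 335, 0]) cube([669, 288, 29]);
translate([140, 335, 334]) cube([669, 288, 29]);
translate([140, 335, 668]) cube([669, 288, 29]);
translate([140, 335, 1002]) cube([669, 288, 29]);


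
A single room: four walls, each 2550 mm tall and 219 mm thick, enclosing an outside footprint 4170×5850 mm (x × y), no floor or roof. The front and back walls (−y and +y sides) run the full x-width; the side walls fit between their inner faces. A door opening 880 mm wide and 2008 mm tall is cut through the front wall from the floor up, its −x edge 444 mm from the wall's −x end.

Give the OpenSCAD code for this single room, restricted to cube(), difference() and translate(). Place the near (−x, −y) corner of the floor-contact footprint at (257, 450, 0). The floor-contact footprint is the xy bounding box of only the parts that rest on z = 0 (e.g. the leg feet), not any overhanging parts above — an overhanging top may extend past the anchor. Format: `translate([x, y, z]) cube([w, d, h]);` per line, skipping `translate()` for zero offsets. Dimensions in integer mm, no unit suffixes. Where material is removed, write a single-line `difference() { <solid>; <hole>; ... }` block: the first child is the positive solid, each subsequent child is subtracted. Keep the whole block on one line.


difference() { translate([257, 450, 0]) cube([4170, 219, 2550]); translate([701, 450, 0]) cube([880, 219, 2008]); }
translate([257, 6081, 0]) cube([4170, 219, 2550]);
translate([257, 669, 0]) cube([219, 5412, 2550]);
translate([4208, 669, 0]) cube([219, 5412, 2550]);


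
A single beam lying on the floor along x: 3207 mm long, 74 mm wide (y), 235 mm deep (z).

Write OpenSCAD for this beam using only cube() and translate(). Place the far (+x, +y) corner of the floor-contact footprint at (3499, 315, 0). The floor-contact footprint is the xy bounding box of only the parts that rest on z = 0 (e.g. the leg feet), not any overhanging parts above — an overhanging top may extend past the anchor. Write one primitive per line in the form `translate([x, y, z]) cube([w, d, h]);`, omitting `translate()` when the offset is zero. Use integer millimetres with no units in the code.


translate([292, 241, 0]) cube([3207, 74, 235]);


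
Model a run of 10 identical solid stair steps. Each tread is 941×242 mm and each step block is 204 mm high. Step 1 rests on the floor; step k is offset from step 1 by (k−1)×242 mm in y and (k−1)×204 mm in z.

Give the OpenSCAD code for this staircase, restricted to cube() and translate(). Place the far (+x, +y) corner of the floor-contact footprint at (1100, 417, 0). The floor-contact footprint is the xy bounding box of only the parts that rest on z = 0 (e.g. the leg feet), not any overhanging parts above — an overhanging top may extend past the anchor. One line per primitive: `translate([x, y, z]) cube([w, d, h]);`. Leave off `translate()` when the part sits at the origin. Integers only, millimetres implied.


translate([159, 175, 0]) cube([941, 242, 204]);
translate([159, 417, 204]) cube([941, 242, 204]);
translate([159, 659, 408]) cube([941, 242, 204]);
translate([159, 901, 612]) cube([941, 242, 204]);
translate([159, 1143, 816]) cube([941, 242, 204]);
translate([159, 1385, 1020]) cube([941, 242, 204]);
translate([159, 1627, 1224]) cube([941, 242, 204]);
translate([159, 1869, 1428]) cube([941, 242, 204]);
translate([159, 2111, 1632]) cube([941, 242, 204]);
translate([159, 2353, 1836]) cube([941, 242, 204]);


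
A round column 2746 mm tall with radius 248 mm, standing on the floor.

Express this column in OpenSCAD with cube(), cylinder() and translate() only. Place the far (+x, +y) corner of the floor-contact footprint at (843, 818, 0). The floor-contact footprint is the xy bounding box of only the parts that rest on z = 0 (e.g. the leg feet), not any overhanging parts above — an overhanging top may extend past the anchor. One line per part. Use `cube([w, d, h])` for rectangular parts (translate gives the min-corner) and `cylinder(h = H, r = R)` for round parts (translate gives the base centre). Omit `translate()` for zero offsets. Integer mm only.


translate([595, 570, 0]) cylinder(h = 2746, r = 248);


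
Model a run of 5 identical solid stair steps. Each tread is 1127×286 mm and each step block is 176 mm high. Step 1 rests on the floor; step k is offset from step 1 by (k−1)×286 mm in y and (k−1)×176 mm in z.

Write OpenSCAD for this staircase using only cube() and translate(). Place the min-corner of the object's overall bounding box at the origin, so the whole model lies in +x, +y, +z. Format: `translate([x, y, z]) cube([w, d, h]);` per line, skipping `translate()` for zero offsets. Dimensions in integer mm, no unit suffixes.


cube([1127, 286, 176]);
translate([0, 286, 176]) cube([1127, 286, 176]);
translate([0, 572, 352]) cube([1127, 286, 176]);
translate([0, 858, 528]) cube([1127, 286, 176]);
translate([0, 1144, 704]) cube([1127, 286, 176]);


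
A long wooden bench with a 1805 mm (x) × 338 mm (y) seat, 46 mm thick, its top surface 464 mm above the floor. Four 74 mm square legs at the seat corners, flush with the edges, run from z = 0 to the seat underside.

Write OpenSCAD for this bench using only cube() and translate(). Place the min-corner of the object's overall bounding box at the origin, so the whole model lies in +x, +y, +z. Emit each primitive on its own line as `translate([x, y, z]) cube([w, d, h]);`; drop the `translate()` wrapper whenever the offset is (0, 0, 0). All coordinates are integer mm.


translate([0, 0, 418]) cube([1805, 338, 46]);
cube([74, 74, 418]);
translate([0, 264, 0]) cube([74, 74, 418]);
translate([1731, 0, 0]) cube([74, 74, 418]);
translate([1731, 264, 0]) cube([74, 74, 418]);


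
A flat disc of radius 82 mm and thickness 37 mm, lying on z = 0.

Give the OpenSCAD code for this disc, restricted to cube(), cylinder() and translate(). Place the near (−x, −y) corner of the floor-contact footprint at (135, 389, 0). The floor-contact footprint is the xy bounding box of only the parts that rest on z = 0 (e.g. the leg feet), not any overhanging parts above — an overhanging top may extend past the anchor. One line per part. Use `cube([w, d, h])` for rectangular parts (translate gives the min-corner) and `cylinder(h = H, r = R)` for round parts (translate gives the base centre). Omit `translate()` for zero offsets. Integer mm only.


translate([217, 471, 0]) cylinder(h = 37, r = 82);


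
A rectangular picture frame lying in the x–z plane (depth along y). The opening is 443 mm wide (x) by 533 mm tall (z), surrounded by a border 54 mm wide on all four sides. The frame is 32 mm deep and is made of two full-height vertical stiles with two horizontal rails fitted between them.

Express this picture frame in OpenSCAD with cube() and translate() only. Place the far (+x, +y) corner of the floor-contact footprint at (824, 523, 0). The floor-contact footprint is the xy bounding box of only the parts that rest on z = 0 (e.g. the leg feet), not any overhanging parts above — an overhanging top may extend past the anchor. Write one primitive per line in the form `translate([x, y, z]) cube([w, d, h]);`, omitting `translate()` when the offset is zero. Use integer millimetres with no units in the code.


translate([273, 491, 0]) cube([54, 32, 641]);
translate([770, 491, 0]) cube([54, 32, 641]);
translate([327, 491, 0]) cube([443, 32, 54]);
translate([327, 491, 587]) cube([443, 32, 54]);


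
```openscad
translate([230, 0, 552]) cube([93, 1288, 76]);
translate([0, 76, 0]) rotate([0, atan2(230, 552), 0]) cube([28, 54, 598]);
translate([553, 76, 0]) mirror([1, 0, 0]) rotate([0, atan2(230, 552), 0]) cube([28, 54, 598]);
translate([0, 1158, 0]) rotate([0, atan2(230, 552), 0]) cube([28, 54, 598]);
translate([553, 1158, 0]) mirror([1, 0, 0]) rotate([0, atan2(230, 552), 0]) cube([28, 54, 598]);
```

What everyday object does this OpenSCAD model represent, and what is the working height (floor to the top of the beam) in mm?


A sawhorse. The overall height is 628 mm.

A beam across two mirrored pairs of raked legs — a sawhorse. The beam's underside is at z = 552 (matching the legs' vertical rise in atan2(230, 552)) and the beam is 76 mm tall, so its top is at 552 + 76 = 628 mm. The raked legs top out at the beam's underside, so that is the highest point.
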